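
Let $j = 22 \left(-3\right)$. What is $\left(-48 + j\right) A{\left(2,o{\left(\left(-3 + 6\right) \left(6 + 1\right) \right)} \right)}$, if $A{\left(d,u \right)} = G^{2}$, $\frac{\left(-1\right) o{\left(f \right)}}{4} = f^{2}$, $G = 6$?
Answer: $-4104$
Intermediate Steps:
$o{\left(f \right)} = - 4 f^{2}$
$j = -66$
$A{\left(d,u \right)} = 36$ ($A{\left(d,u \right)} = 6^{2} = 36$)
$\left(-48 + j\right) A{\left(2,o{\left(\left(-3 + 6\right) \left(6 + 1\right) \right)} \right)} = \left(-48 - 66\right) 36 = \left(-114\right) 36 = -4104$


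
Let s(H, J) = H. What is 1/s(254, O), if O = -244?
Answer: 1/254 ≈ 0.0039370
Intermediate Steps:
1/s(254, O) = 1/254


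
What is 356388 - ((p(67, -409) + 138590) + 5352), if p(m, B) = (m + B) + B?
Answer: 213197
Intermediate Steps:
p(m, B) = m + 2*B (p(m, B) = (B + m) + B = m + 2*B)
356388 - ((p(67, -409) + 138590) + 5352) = 356388 - (((67 + 2*(-409)) + 138590) + 5352) = 356388 - (((67 - 818) + 138590) + 5352) = 356388 - ((-751 + 138590) + 5352) = 356388 - (137839 + 5352) = 356388 - 1*143191 = 356388 - 143191 = 213197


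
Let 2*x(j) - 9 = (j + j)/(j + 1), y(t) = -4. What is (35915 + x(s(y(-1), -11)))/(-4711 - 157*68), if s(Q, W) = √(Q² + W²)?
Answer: -4885189/2092632 + √137/2092632 ≈ -2.3345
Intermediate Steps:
x(j) = 9/2 + j/(1 + j) (x(j) = 9/2 + ((j + j)/(j + 1))/2 = 9/2 + ((2*j)/(1 + j))/2 = 9/2 + (2*j/(1 + j))/2 = 9/2 + j/(1 + j))
(35915 + x(s(y(-1), -11)))/(-4711 - 157*68) = (35915 + (9 + 11*√((-4)² + (-11)²))/(2*(1 + √((-4)² + (-11)²))))/(-4711 - 157*68) = (35915 + (9 + 11*√(16 + 121))/(2*(1 + √(16 + 121))))/(-4711 - 10676) = (35915 + (9 + 11*√137)/(2*(1 + √137)))/(-15387) = (35915 + (9 + 11*√137)/(2*(1 + √137)))*(-1/15387) = -35915/15387 - (9 + 11*√137)/(30774*(1 + √137))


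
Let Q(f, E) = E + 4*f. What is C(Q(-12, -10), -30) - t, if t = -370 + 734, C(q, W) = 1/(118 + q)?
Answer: -21839/60 ≈ -363.98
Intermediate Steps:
t = 364
C(Q(-12, -10), -30) - t = 1/(118 + (-10 + 4*(-12))) - 1*364 = 1/(118 + (-10 - 48)) - 364 = 1/(118 - 58) - 364 = 1/60 - 364 = -21839/60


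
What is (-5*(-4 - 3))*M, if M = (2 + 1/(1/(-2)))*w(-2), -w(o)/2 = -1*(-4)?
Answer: 0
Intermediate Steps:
w(o) = -8 (w(o) = -(-2)*(-4) = -2*4 = -8)
M = 0 (M = (2 + 1/(1/(-2)))*(-8) = (2 + 1/(-½))*(-8) = (2 - 2)*(-8) = 0*(-8) = 0)
(-5*(-4 - 3))*M = -5*(-4 - 3)*0 = -5*(-7)*0 = 35*0 = 0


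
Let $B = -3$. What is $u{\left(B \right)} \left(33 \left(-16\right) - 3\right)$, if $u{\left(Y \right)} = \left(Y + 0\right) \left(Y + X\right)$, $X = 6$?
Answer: $4779$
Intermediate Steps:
$u{\left(Y \right)} = Y \left(6 + Y\right)$ ($u{\left(Y \right)} = \left(Y + 0\right) \left(Y + 6\right) = Y \left(6 + Y\right)$)
$u{\left(B \right)} \left(33 \left(-16\right) - 3\right) = - 3 \left(6 - 3\right) \left(33 \left(-16\right) - 3\right) = \left(-3\right) 3 \left(-528 - 3\right) = \left(-9\right) \left(-531\right) = 4779$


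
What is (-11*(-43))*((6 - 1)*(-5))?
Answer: -11825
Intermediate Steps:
(-11*(-43))*((6 - 1)*(-5)) = 473*(5*(-5)) = 473*(-25) = -11825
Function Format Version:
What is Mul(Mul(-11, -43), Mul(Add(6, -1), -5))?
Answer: -11825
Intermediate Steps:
Mul(Mul(-11, -43), Mul(Add(6, -1), -5)) = Mul(473, Mul(5, -5)) = Mul(473, -25) = -11825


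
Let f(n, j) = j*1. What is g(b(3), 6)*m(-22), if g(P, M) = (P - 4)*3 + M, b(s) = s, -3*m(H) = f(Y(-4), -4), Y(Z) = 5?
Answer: 4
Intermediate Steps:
f(n, j) = j
m(H) = 4/3 (m(H) = -⅓*(-4) = 4/3)
g(P, M) = -12 + M + 3*P (g(P, M) = (-4 + P)*3 + M = (-12 + 3*P) + M = -12 + M + 3*P)
g(b(3), 6)*m(-22) = (-12 + 6 + 3*3)*(4/3) = (-12 + 6 + 9)*(4/3) = 3*(4/3) = 4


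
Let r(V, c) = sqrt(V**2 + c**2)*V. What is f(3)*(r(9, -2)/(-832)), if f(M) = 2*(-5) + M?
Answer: 63*sqrt(85)/832 ≈ 0.69811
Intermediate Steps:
r(V, c) = V*sqrt(V**2 + c**2)
f(M) = -10 + M
f(3)*(r(9, -2)/(-832)) = (-10 + 3)*((9*sqrt(9**2 + (-2)**2))/(-832)) = -7*9*sqrt(81 + 4)*(-1)/832 = -7*9*sqrt(85)*(-1)/832 = -(-63)*sqrt(85)/832 = 63*sqrt(85)/832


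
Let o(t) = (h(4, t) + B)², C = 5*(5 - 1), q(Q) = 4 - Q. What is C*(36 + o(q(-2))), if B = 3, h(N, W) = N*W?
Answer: 15300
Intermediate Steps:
C = 20 (C = 5*4 = 20)
o(t) = (3 + 4*t)² (o(t) = (4*t + 3)² = (3 + 4*t)²)
C*(36 + o(q(-2))) = 20*(36 + (3 + 4*(4 - 1*(-2)))²) = 20*(36 + (3 + 4*(4 + 2))²) = 20*(36 + (3 + 4*6)²) = 20*(36 + (3 + 24)²) = 20*(36 + 27²) = 20*(36 + 729) = 20*765 = 15300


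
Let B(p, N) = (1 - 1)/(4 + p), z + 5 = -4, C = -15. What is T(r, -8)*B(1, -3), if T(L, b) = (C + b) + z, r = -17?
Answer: 0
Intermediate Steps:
z = -9 (z = -5 - 4 = -9)
B(p, N) = 0 (B(p, N) = 0/(4 + p) = 0)
T(L, b) = -24 + b (T(L, b) = (-15 + b) - 9 = -24 + b)
T(r, -8)*B(1, -3) = (-24 - 8)*0 = -32*0 = 0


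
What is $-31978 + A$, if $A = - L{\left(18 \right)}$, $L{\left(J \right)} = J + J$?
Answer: $-32014$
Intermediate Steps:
$L{\left(J \right)} = 2 J$
$A = -36$ ($A = - 2 \cdot 18 = \left(-1\right) 36 = -36$)
$-31978 + A = -31978 - 36 = -32014$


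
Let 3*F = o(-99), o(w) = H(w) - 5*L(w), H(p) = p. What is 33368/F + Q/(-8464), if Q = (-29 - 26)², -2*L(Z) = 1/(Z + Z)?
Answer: -335641588601/331864976 ≈ -1011.4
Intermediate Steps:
L(Z) = -1/(4*Z) (L(Z) = -1/(2*(Z + Z)) = -1/(2*Z)/2 = -1/(4*Z))
o(w) = w + 5/(4*w) (o(w) = w - (-5)/(4*w) = w + 5/(4*w))
Q = 3025 (Q = (-55)² = 3025)
F = -39209/1188 (F = (-99 + (5/4)/(-99))/3 = (-99 + (5/4)*(-1/99))/3 = (-99 - 5/396)/3 = (⅓)*(-39209/396) = -39209/1188 ≈ -33.004)
33368/F + Q/(-8464) = 33368/(-39209/1188) + 3025/(-8464) = 33368*(-1188/39209) + 3025*(-1/8464) = -39641184/39209 - 3025/8464 = -335641588601/331864976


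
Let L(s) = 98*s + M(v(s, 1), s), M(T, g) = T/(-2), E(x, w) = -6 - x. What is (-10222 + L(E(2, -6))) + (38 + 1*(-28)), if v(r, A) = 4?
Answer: -10998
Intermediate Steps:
M(T, g) = -T/2 (M(T, g) = T*(-1/2) = -T/2)
L(s) = -2 + 98*s (L(s) = 98*s - 1/2*4 = 98*s - 2 = -2 + 98*s)
(-10222 + L(E(2, -6))) + (38 + 1*(-28)) = (-10222 + (-2 + 98*(-6 - 1*2))) + (38 + 1*(-28)) = (-10222 + (-2 + 98*(-6 - 2))) + (38 - 28) = (-10222 + (-2 + 98*(-8))) + 10 = (-10222 + (-2 - 784)) + 10 = (-10222 - 786) + 10 = -11008 + 10 = -10998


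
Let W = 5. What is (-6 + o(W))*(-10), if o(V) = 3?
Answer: 30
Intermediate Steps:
(-6 + o(W))*(-10) = (-6 + 3)*(-10) = -3*(-10) = 30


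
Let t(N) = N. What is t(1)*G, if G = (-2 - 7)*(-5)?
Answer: 45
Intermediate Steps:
G = 45 (G = -9*(-5) = 45)
t(1)*G = 1*45 = 45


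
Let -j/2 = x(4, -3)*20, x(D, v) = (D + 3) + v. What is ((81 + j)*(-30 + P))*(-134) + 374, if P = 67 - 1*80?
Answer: -454824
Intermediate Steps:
x(D, v) = 3 + D + v (x(D, v) = (3 + D) + v = 3 + D + v)
j = -160 (j = -2*(3 + 4 - 3)*20 = -8*20 = -2*80 = -160)
P = -13 (P = 67 - 80 = -13)
((81 + j)*(-30 + P))*(-134) + 374 = ((81 - 160)*(-30 - 13))*(-134) + 374 = -79*(-43)*(-134) + 374 = 3397*(-134) + 374 = -455198 + 374 = -454824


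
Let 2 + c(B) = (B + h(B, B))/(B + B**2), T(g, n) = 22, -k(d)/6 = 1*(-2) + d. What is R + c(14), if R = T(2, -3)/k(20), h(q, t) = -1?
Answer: -2024/945 ≈ -2.1418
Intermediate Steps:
k(d) = 12 - 6*d (k(d) = -6*(1*(-2) + d) = -6*(-2 + d) = 12 - 6*d)
R = -11/54 (R = 22/(12 - 6*20) = 22/(12 - 120) = 22/(-108) = 22*(-1/108) = -11/54 ≈ -0.20370)
c(B) = -2 + (-1 + B)/(B + B**2) (c(B) = -2 + (B - 1)/(B + B**2) = -2 + (-1 + B)/(B + B**2))
R + c(14) = -11/54 + (-1 - 1*14 - 2*14**2)/(14*(1 + 14)) = -11/54 + (1/14)*(-1 - 14 - 2*196)/15 = -11/54 + (1/14)*(1/15)*(-1 - 14 - 392) = -11/54 + (1/14)*(1/15)*(-407) = -11/54 - 407/210 = -2024/945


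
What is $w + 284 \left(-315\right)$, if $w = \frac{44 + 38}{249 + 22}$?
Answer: $- \frac{24243578}{271} \approx -89460.0$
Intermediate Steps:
$w = \frac{82}{271} \approx 0.30258$
$w + 284 \left(-315\right) = \frac{82}{271} + 284 \left(-315\right) = \frac{82}{271} - 89460 = - \frac{24243578}{271}$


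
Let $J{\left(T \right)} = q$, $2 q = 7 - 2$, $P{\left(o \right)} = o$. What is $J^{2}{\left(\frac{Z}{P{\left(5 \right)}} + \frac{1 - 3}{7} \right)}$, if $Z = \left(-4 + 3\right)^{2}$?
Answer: $\frac{25}{4} \approx 6.25$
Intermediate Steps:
$Z = 1$ ($Z = \left(-1\right)^{2} = 1$)
$q = \frac{5}{2}$ ($q = \frac{7 - 2}{2} = \frac{1}{2} \cdot 5 = \frac{5}{2} \approx 2.5$)
$J{\left(T \right)} = \frac{5}{2}$
$J^{2}{\left(\frac{Z}{P{\left(5 \right)}} + \frac{1 - 3}{7} \right)} = \left(\frac{5}{2}\right)^{2} = \frac{25}{4}$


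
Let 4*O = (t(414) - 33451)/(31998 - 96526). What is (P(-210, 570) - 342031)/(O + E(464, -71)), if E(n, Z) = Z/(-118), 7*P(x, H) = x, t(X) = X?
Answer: -5209112881088/11112159 ≈ -4.6878e+5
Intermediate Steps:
P(x, H) = x/7
E(n, Z) = -Z/118 (E(n, Z) = Z*(-1/118) = -Z/118)
O = 33037/258112 (O = ((414 - 33451)/(31998 - 96526))/4 = (-33037/(-64528))/4 = (-33037*(-1/64528))/4 = (¼)*(33037/64528) = 33037/258112 ≈ 0.12799)
(P(-210, 570) - 342031)/(O + E(464, -71)) = ((⅐)*(-210) - 342031)/(33037/258112 - 1/118*(-71)) = (-30 - 342031)/(33037/258112 + 71/118) = -342061/11112159/15228608 = -342061*15228608/11112159 = -5209112881088/11112159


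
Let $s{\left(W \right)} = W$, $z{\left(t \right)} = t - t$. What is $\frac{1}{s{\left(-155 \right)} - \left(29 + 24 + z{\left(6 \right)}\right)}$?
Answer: $- \frac{1}{208} \approx -0.0048077$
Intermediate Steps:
$z{\left(t \right)} = 0$
$\frac{1}{s{\left(-155 \right)} - \left(29 + 24 + z{\left(6 \right)}\right)} = \frac{1}{-155 - \left(29 + 24\right)} = \frac{1}{-155 - 53} = \frac{1}{-208} = - \frac{1}{208}$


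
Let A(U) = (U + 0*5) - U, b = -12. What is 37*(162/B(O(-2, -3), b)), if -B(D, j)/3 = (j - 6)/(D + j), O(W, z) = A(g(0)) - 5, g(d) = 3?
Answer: -1887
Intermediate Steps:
A(U) = 0 (A(U) = (U + 0) - U = U - U = 0)
O(W, z) = -5 (O(W, z) = 0 - 5 = -5)
B(D, j) = -3*(-6 + j)/(D + j) (B(D, j) = -3*(j - 6)/(D + j) = -3*(-6 + j)/(D + j))
37*(162/B(O(-2, -3), b)) = 37*(162/((3*(6 - 1*(-12))/(-5 - 12)))) = 37*(162/((3*(6 + 12)/(-17)))) = 37*(162/((3*(-1/17)*18))) = 37*(162/(-54/17)) = 37*(162*(-17/54)) = 37*(-51) = -1887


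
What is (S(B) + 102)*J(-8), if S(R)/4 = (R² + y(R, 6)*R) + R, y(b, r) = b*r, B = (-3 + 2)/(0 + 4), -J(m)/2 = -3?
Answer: 1233/2 ≈ 616.50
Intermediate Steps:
J(m) = 6 (J(m) = -2*(-3) = 6)
B = -¼ (B = -1/4 = -1*¼ = -¼ ≈ -0.25000)
S(R) = 4*R + 28*R² (S(R) = 4*((R² + (R*6)*R) + R) = 4*((R² + (6*R)*R) + R) = 4*((R² + 6*R²) + R) = 4*(7*R² + R) = 4*(R + 7*R²) = 4*R + 28*R²)
(S(B) + 102)*J(-8) = (4*(-¼)*(1 + 7*(-¼)) + 102)*6 = (4*(-¼)*(1 - 7/4) + 102)*6 = (4*(-¼)*(-¾) + 102)*6 = (¾ + 102)*6 = (411/4)*6 = 1233/2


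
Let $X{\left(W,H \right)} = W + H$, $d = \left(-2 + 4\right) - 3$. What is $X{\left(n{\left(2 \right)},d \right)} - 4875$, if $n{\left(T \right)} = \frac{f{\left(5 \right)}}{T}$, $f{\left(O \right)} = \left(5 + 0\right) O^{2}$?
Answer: $- \frac{9627}{2} \approx -4813.5$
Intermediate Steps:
$d = -1$ ($d = 2 - 3 = -1$)
$f{\left(O \right)} = 5 O^{2}$
$n{\left(T \right)} = \frac{125}{T}$ ($n{\left(T \right)} = \frac{5 \cdot 5^{2}}{T} = \frac{5 \cdot 25}{T} = \frac{125}{T}$)
$X{\left(W,H \right)} = H + W$
$X{\left(n{\left(2 \right)},d \right)} - 4875 = \left(-1 + \frac{125}{2}\right) - 4875 = \frac{123}{2} - 4875 = - \frac{9627}{2}$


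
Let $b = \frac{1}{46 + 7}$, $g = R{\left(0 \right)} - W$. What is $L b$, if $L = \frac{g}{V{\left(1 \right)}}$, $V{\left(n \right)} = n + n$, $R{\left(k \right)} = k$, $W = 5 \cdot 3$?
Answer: $- \frac{15}{106} \approx -0.14151$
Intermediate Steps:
$W = 15$
$g = -15$ ($g = 0 - 15 = -15$)
$V{\left(n \right)} = 2 n$
$b = \frac{1}{53} \approx 0.018868$
$L = - \frac{15}{2}$ ($L = - \frac{15}{2 \cdot 1} = - \frac{15}{2} \approx -7.5$)
$L b = \left(- \frac{15}{2}\right) \frac{1}{53} = - \frac{15}{106}$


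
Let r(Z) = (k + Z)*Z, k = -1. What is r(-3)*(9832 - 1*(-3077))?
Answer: 154908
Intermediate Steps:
r(Z) = Z*(-1 + Z) (r(Z) = (-1 + Z)*Z = Z*(-1 + Z))
r(-3)*(9832 - 1*(-3077)) = (-3*(-1 - 3))*(9832 - 1*(-3077)) = (-3*(-4))*(9832 + 3077) = 12*12909 = 154908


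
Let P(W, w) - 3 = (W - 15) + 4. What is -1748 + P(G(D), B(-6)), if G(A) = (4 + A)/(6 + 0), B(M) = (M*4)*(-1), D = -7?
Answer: -3513/2 ≈ -1756.5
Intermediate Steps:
B(M) = -4*M (B(M) = (4*M)*(-1) = -4*M)
G(A) = 2/3 + A/6 (G(A) = (4 + A)/6 = (4 + A)*(1/6) = 2/3 + A/6)
P(W, w) = -8 + W (P(W, w) = 3 + ((W - 15) + 4) = 3 + ((-15 + W) + 4) = 3 + (-11 + W) = -8 + W)
-1748 + P(G(D), B(-6)) = -1748 + (-8 + (2/3 + (1/6)*(-7))) = -1748 + (-8 + (2/3 - 7/6)) = -1748 + (-8 - 1/2) = -1748 - 17/2 = -3513/2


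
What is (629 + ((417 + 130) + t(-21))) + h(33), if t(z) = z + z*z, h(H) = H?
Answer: 1629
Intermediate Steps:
t(z) = z + z²
(629 + ((417 + 130) + t(-21))) + h(33) = (629 + ((417 + 130) - 21*(1 - 21))) + 33 = (629 + (547 - 21*(-20))) + 33 = (629 + (547 + 420)) + 33 = (629 + 967) + 33 = 1596 + 33 = 1629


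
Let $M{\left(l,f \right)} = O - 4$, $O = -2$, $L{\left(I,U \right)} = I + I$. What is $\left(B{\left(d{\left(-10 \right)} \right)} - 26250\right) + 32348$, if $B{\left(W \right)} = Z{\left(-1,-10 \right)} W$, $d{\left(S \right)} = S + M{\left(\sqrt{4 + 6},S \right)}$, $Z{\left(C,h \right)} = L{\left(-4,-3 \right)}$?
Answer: $6226$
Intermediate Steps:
$L{\left(I,U \right)} = 2 I$
$Z{\left(C,h \right)} = -8$ ($Z{\left(C,h \right)} = 2 \left(-4\right) = -8$)
$M{\left(l,f \right)} = -6$ ($M{\left(l,f \right)} = -2 - 4 = -6$)
$d{\left(S \right)} = -6 + S$ ($d{\left(S \right)} = S - 6 = -6 + S$)
$B{\left(W \right)} = - 8 W$
$\left(B{\left(d{\left(-10 \right)} \right)} - 26250\right) + 32348 = \left(- 8 \left(-6 - 10\right) - 26250\right) + 32348 = \left(\left(-8\right) \left(-16\right) - 26250\right) + 32348 = \left(128 - 26250\right) + 32348 = -26122 + 32348 = 6226$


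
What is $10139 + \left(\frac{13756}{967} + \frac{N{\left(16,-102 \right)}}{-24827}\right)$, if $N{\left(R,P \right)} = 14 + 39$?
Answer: $\frac{243755630512}{24007709} \approx 10153.0$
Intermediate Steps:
$N{\left(R,P \right)} = 53$
$10139 + \left(\frac{13756}{967} + \frac{N{\left(16,-102 \right)}}{-24827}\right) = 10139 + \left(\frac{13756}{967} + \frac{53}{-24827}\right) = 10139 + \left(13756 \cdot \frac{1}{967} + 53 \left(- \frac{1}{24827}\right)\right) = 10139 + \left(\frac{13756}{967} - \frac{53}{24827}\right) = 10139 + \frac{341468961}{24007709} = \frac{243755630512}{24007709}$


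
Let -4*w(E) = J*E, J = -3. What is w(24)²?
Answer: 324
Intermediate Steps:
w(E) = 3*E/4 (w(E) = -(-3)*E/4 = 3*E/4)
w(24)² = ((¾)*24)² = 18² = 324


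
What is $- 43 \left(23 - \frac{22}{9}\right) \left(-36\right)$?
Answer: $31820$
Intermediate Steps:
$- 43 \left(23 - \frac{22}{9}\right) \left(-36\right) = \left(-43\right) \frac{185}{9} \left(-36\right) = \left(- \frac{7955}{9}\right) \left(-36\right) = 31820$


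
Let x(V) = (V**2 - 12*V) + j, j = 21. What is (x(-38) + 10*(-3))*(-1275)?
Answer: -2411025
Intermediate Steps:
x(V) = 21 + V**2 - 12*V (x(V) = (V**2 - 12*V) + 21 = 21 + V**2 - 12*V)
(x(-38) + 10*(-3))*(-1275) = ((21 + (-38)**2 - 12*(-38)) + 10*(-3))*(-1275) = ((21 + 1444 + 456) - 30)*(-1275) = (1921 - 30)*(-1275) = 1891*(-1275) = -2411025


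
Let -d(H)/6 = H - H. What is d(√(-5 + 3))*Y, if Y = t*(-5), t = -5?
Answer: 0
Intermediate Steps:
d(H) = 0 (d(H) = -6*(H - H) = -6*0 = 0)
Y = 25 (Y = -5*(-5) = 25)
d(√(-5 + 3))*Y = 0*25 = 0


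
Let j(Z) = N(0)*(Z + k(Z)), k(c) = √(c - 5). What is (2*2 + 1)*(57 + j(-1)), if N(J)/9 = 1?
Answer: 240 + 45*I*√6 ≈ 240.0 + 110.23*I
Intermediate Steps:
k(c) = √(-5 + c)
N(J) = 9 (N(J) = 9*1 = 9)
j(Z) = 9*Z + 9*√(-5 + Z) (j(Z) = 9*(Z + √(-5 + Z)) = 9*Z + 9*√(-5 + Z))
(2*2 + 1)*(57 + j(-1)) = (2*2 + 1)*(57 + (9*(-1) + 9*√(-5 - 1))) = (4 + 1)*(57 + (-9 + 9*√(-6))) = 5*(57 + (-9 + 9*(I*√6))) = 5*(57 + (-9 + 9*I*√6)) = 5*(48 + 9*I*√6) = 240 + 45*I*√6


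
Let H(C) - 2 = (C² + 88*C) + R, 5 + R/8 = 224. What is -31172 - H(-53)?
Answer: -31071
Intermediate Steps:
R = 1752 (R = -40 + 8*224 = -40 + 1792 = 1752)
H(C) = 1754 + C² + 88*C (H(C) = 2 + ((C² + 88*C) + 1752) = 2 + (1752 + C² + 88*C) = 1754 + C² + 88*C)
-31172 - H(-53) = -31172 - (1754 + (-53)² + 88*(-53)) = -31172 - (1754 + 2809 - 4664) = -31172 - 1*(-101) = -31172 + 101 = -31071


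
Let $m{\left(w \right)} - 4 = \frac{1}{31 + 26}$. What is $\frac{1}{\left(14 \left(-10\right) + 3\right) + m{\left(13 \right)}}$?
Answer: $- \frac{57}{7580} \approx -0.0075198$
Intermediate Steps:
$m{\left(w \right)} = \frac{229}{57}$ ($m{\left(w \right)} = 4 + \frac{1}{31 + 26} = 4 + \frac{1}{57} = \frac{229}{57}$)
$\frac{1}{\left(14 \left(-10\right) + 3\right) + m{\left(13 \right)}} = \frac{1}{\left(14 \left(-10\right) + 3\right) + \frac{229}{57}} = \frac{1}{\left(-140 + 3\right) + \frac{229}{57}} = \frac{1}{-137 + \frac{229}{57}} = \frac{1}{- \frac{7580}{57}} = - \frac{57}{7580}$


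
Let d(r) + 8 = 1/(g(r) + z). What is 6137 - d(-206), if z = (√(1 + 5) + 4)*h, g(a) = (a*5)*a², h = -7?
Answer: 5869968610344228879/955243061077685 - 7*√6/1910486122155370 ≈ 6145.0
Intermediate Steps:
g(a) = 5*a³ (g(a) = (5*a)*a² = 5*a³)
z = -28 - 7*√6 (z = (√(1 + 5) + 4)*(-7) = (√6 + 4)*(-7) = (4 + √6)*(-7) = -28 - 7*√6 ≈ -45.146)
d(r) = -8 + 1/(-28 - 7*√6 + 5*r³) (d(r) = -8 + 1/(5*r³ + (-28 - 7*√6)) = -8 + 1/(-28 - 7*√6 + 5*r³))
6137 - d(-206) = 6137 - (225 - 40*(-206)³ + 56*√6)/(-28 - 7*√6 + 5*(-206)³) = 6137 - (225 - 40*(-8741816) + 56*√6)/(-28 - 7*√6 + 5*(-8741816)) = 6137 - (225 + 349672640 + 56*√6)/(-28 - 7*√6 - 43709080) = 6137 - (349672865 + 56*√6)/(-43709108 - 7*√6)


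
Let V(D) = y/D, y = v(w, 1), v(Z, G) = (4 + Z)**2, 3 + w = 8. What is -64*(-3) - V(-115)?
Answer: 22161/115 ≈ 192.70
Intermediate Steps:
w = 5 (w = -3 + 8 = 5)
y = 81 (y = (4 + 5)**2 = 9**2 = 81)
V(D) = 81/D
-64*(-3) - V(-115) = -64*(-3) - 81/(-115) = 192 - 81*(-1)/115 = 192 - 1*(-81/115) = 192 + 81/115 = 22161/115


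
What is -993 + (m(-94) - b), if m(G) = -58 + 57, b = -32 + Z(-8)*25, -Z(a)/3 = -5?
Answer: -1337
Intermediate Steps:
Z(a) = 15 (Z(a) = -3*(-5) = 15)
b = 343 (b = -32 + 15*25 = -32 + 375 = 343)
m(G) = -1
-993 + (m(-94) - b) = -993 + (-1 - 1*343) = -993 + (-1 - 343) = -993 - 344 = -1337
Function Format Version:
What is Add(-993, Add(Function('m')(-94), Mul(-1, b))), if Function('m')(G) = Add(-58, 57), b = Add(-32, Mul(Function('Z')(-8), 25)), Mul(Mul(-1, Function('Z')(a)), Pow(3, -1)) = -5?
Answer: -1337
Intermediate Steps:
Function('Z')(a) = 15 (Function('Z')(a) = Mul(-3, -5) = 15)
b = 343 (b = Add(-32, Mul(15, 25)) = Add(-32, 375) = 343)
Function('m')(G) = -1
Add(-993, Add(Function('m')(-94), Mul(-1, b))) = Add(-993, Add(-1, Mul(-1, 343))) = Add(-993, Add(-1, -343)) = Add(-993, -344) = -1337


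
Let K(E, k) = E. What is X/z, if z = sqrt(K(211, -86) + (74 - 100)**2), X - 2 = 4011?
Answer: 4013*sqrt(887)/887 ≈ 134.74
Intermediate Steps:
X = 4013 (X = 2 + 4011 = 4013)
z = sqrt(887) (z = sqrt(211 + (74 - 100)**2) = sqrt(211 + (-26)**2) = sqrt(211 + 676) = sqrt(887) ≈ 29.783)
X/z = 4013/(sqrt(887)) = 4013*(sqrt(887)/887) = 4013*sqrt(887)/887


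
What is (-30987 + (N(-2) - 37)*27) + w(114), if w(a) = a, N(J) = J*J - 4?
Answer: -31872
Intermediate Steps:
N(J) = -4 + J² (N(J) = J² - 4 = -4 + J²)
(-30987 + (N(-2) - 37)*27) + w(114) = (-30987 + ((-4 + (-2)²) - 37)*27) + 114 = (-30987 + ((-4 + 4) - 37)*27) + 114 = (-30987 + (0 - 37)*27) + 114 = (-30987 - 37*27) + 114 = (-30987 - 999) + 114 = -31986 + 114 = -31872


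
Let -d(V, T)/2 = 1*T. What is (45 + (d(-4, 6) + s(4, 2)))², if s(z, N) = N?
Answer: 1225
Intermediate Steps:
d(V, T) = -2*T
(45 + (d(-4, 6) + s(4, 2)))² = (45 + (-2*6 + 2))² = (45 + (-12 + 2))² = (45 - 10)² = 35² = 1225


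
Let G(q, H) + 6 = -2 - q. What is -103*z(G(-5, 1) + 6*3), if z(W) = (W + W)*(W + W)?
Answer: -92700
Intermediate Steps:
G(q, H) = -8 - q (G(q, H) = -6 + (-2 - q) = -8 - q)
z(W) = 4*W**2 (z(W) = (2*W)*(2*W) = 4*W**2)
-103*z(G(-5, 1) + 6*3) = -412*((-8 - 1*(-5)) + 6*3)**2 = -412*((-8 + 5) + 18)**2 = -412*(-3 + 18)**2 = -412*15**2 = -412*225 = -103*900 = -92700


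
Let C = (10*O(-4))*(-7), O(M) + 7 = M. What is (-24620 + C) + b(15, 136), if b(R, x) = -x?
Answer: -23986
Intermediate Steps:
O(M) = -7 + M
C = 770 (C = (10*(-7 - 4))*(-7) = (10*(-11))*(-7) = -110*(-7) = 770)
(-24620 + C) + b(15, 136) = (-24620 + 770) - 1*136 = -23850 - 136 = -23986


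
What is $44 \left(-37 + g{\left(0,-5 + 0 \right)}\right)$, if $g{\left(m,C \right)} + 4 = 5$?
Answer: $-1584$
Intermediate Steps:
$g{\left(m,C \right)} = 1$ ($g{\left(m,C \right)} = -4 + 5 = 1$)
$44 \left(-37 + g{\left(0,-5 + 0 \right)}\right) = 44 \left(-37 + 1\right) = 44 \left(-36\right) = -1584$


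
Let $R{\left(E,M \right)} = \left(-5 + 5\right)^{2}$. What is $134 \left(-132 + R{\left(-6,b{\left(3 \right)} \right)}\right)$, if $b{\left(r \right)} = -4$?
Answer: $-17688$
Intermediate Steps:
$R{\left(E,M \right)} = 0$ ($R{\left(E,M \right)} = 0^{2} = 0$)
$134 \left(-132 + R{\left(-6,b{\left(3 \right)} \right)}\right) = 134 \left(-132 + 0\right) = 134 \left(-132\right) = -17688$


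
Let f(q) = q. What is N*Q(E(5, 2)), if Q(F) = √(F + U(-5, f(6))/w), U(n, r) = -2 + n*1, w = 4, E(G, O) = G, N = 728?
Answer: 364*√13 ≈ 1312.4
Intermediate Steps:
U(n, r) = -2 + n
Q(F) = √(-7/4 + F) (Q(F) = √(F + (-2 - 5)/4) = √(F - 7*¼) = √(F - 7/4) = √(-7/4 + F))
N*Q(E(5, 2)) = 728*(√(-7 + 4*5)/2) = 728*(√(-7 + 20)/2) = 728*(√13/2) = 364*√13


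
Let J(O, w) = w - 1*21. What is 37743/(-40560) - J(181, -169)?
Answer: 2556219/13520 ≈ 189.07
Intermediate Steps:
J(O, w) = -21 + w (J(O, w) = w - 21 = -21 + w)
37743/(-40560) - J(181, -169) = 37743/(-40560) - (-21 - 169) = 37743*(-1/40560) - 1*(-190) = -12581/13520 + 190 = 2556219/13520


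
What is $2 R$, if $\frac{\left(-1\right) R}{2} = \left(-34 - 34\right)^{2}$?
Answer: $-18496$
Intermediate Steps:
$R = -9248$ ($R = - 2 \left(-34 - 34\right)^{2} = - 2 \left(-68\right)^{2} = \left(-2\right) 4624 = -9248$)
$2 R = 2 \left(-9248\right) = -18496$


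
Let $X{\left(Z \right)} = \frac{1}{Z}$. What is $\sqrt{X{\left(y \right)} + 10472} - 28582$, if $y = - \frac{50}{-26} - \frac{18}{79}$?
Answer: $-28582 + \frac{\sqrt{31743268239}}{1741} \approx -28480.0$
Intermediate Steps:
$y = \frac{1741}{1027}$ ($y = \left(-50\right) \left(- \frac{1}{26}\right) - \frac{18}{79} = \frac{25}{13} - \frac{18}{79} = \frac{1741}{1027} \approx 1.6952$)
$\sqrt{X{\left(y \right)} + 10472} - 28582 = \sqrt{\frac{1}{\frac{1741}{1027}} + 10472} - 28582 = \sqrt{\frac{1027}{1741} + 10472} - 28582 = \sqrt{\frac{18232779}{1741}} - 28582 = \frac{\sqrt{31743268239}}{1741} - 28582 = -28582 + \frac{\sqrt{31743268239}}{1741}$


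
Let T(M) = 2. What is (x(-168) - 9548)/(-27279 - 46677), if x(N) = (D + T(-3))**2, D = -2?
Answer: 2387/18489 ≈ 0.12910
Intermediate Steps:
x(N) = 0 (x(N) = (-2 + 2)**2 = 0**2 = 0)
(x(-168) - 9548)/(-27279 - 46677) = (0 - 9548)/(-27279 - 46677) = -9548/(-73956) = -9548*(-1/73956) = 2387/18489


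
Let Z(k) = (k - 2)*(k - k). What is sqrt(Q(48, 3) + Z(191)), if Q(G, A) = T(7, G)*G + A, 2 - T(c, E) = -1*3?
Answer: 9*sqrt(3) ≈ 15.588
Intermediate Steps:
T(c, E) = 5 (T(c, E) = 2 - (-1)*3 = 2 - 1*(-3) = 2 + 3 = 5)
Q(G, A) = A + 5*G (Q(G, A) = 5*G + A = A + 5*G)
Z(k) = 0 (Z(k) = (-2 + k)*0 = 0)
sqrt(Q(48, 3) + Z(191)) = sqrt((3 + 5*48) + 0) = sqrt((3 + 240) + 0) = sqrt(243 + 0) = sqrt(243) = 9*sqrt(3)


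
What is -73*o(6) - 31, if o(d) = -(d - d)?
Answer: -31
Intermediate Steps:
o(d) = 0 (o(d) = -1*0 = 0)
-73*o(6) - 31 = -73*0 - 31 = 0 - 31 = -31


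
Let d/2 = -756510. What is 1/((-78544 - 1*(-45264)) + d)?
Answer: -1/1546300 ≈ -6.4671e-7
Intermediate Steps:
d = -1513020 (d = 2*(-756510) = -1513020)
1/((-78544 - 1*(-45264)) + d) = 1/((-78544 - 1*(-45264)) - 1513020) = 1/((-78544 + 45264) - 1513020) = 1/(-33280 - 1513020) = 1/(-1546300) = -1/1546300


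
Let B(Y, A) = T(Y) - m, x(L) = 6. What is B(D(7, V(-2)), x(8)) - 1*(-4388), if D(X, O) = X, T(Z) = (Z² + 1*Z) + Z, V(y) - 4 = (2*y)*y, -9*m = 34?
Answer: 40093/9 ≈ 4454.8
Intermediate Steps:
m = -34/9 (m = -⅑*34 = -34/9 ≈ -3.7778)
V(y) = 4 + 2*y² (V(y) = 4 + (2*y)*y = 4 + 2*y²)
T(Z) = Z² + 2*Z (T(Z) = (Z² + Z) + Z = (Z + Z²) + Z = Z² + 2*Z)
B(Y, A) = 34/9 + Y*(2 + Y) (B(Y, A) = Y*(2 + Y) - 1*(-34/9) = Y*(2 + Y) + 34/9 = 34/9 + Y*(2 + Y))
B(D(7, V(-2)), x(8)) - 1*(-4388) = (34/9 + 7*(2 + 7)) - 1*(-4388) = (34/9 + 7*9) + 4388 = (34/9 + 63) + 4388 = 601/9 + 4388 = 40093/9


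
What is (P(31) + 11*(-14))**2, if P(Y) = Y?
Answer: 15129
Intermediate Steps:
(P(31) + 11*(-14))**2 = (31 + 11*(-14))**2 = (31 - 154)**2 = (-123)**2 = 15129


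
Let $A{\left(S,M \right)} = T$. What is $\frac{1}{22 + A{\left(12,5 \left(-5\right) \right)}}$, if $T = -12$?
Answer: $\frac{1}{10} \approx 0.1$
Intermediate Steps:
$A{\left(S,M \right)} = -12$
$\frac{1}{22 + A{\left(12,5 \left(-5\right) \right)}} = \frac{1}{22 - 12} = \frac{1}{10}$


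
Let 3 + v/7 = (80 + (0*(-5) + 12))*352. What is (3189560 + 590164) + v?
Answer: 4006391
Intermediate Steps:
v = 226667 (v = -21 + 7*((80 + (0*(-5) + 12))*352) = -21 + 7*((80 + (0 + 12))*352) = -21 + 7*((80 + 12)*352) = -21 + 7*(92*352) = -21 + 7*32384 = -21 + 226688 = 226667)
(3189560 + 590164) + v = (3189560 + 590164) + 226667 = 3779724 + 226667 = 4006391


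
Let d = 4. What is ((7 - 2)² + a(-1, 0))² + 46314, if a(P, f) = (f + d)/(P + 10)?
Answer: 3803875/81 ≈ 46961.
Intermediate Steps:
a(P, f) = (4 + f)/(10 + P) (a(P, f) = (f + 4)/(P + 10) = (4 + f)/(10 + P))
((7 - 2)² + a(-1, 0))² + 46314 = ((7 - 2)² + (4 + 0)/(10 - 1))² + 46314 = (5² + 4/9)² + 46314 = (25 + (⅑)*4)² + 46314 = (25 + 4/9)² + 46314 = (229/9)² + 46314 = 52441/81 + 46314 = 3803875/81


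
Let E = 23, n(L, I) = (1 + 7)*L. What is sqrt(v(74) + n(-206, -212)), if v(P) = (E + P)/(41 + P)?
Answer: 3*I*sqrt(2420405)/115 ≈ 40.585*I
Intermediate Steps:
n(L, I) = 8*L
v(P) = (23 + P)/(41 + P)
sqrt(v(74) + n(-206, -212)) = sqrt((23 + 74)/(41 + 74) + 8*(-206)) = sqrt(97/115 - 1648) = sqrt(-189423/115) = 3*I*sqrt(2420405)/115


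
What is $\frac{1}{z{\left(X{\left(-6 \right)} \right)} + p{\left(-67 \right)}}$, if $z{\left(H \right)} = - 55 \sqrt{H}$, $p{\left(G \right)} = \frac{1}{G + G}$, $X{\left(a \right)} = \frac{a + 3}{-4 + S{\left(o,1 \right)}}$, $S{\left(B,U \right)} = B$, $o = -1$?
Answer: $\frac{134}{32590139} - \frac{197516 \sqrt{15}}{32590139} \approx -0.023469$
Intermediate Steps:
$X{\left(a \right)} = - \frac{3}{5} - \frac{a}{5}$ ($X{\left(a \right)} = \frac{a + 3}{-4 - 1} = \frac{3 + a}{-5} = \left(3 + a\right) \left(- \frac{1}{5}\right) = - \frac{3}{5} - \frac{a}{5}$)
$p{\left(G \right)} = \frac{1}{2 G}$
$\frac{1}{z{\left(X{\left(-6 \right)} \right)} + p{\left(-67 \right)}} = \frac{1}{- 55 \sqrt{- \frac{3}{5} - - \frac{6}{5}} + \frac{1}{2 \left(-67\right)}} = \frac{1}{- 55 \sqrt{- \frac{3}{5} + \frac{6}{5}} + \frac{1}{2} \left(- \frac{1}{67}\right)} = \frac{1}{- 55 \sqrt{\frac{3}{5}} - \frac{1}{134}} = \frac{1}{- 55 \frac{\sqrt{15}}{5} - \frac{1}{134}} = \frac{1}{- 11 \sqrt{15} - \frac{1}{134}} = \frac{1}{- \frac{1}{134} - 11 \sqrt{15}}$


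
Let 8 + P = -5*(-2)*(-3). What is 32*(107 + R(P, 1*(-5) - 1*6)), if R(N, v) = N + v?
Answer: 1856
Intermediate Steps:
P = -38 (P = -8 - 5*(-2)*(-3) = -8 + 10*(-3) = -8 - 30 = -38)
32*(107 + R(P, 1*(-5) - 1*6)) = 32*(107 + (-38 + (1*(-5) - 1*6))) = 32*(107 + (-38 + (-5 - 6))) = 32*(107 + (-38 - 11)) = 32*(107 - 49) = 32*58 = 1856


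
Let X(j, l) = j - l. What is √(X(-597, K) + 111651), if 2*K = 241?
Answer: √443734/2 ≈ 333.07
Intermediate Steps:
K = 241/2 (K = (½)*241 = 241/2 ≈ 120.50)
√(X(-597, K) + 111651) = √((-597 - 1*241/2) + 111651) = √((-597 - 241/2) + 111651) = √(-1435/2 + 111651) = √(221867/2) = √443734/2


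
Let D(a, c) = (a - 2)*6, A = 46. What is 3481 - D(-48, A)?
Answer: 3781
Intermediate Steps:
D(a, c) = -12 + 6*a (D(a, c) = (-2 + a)*6 = -12 + 6*a)
3481 - D(-48, A) = 3481 - (-12 + 6*(-48)) = 3481 - (-12 - 288) = 3481 - 1*(-300) = 3481 + 300 = 3781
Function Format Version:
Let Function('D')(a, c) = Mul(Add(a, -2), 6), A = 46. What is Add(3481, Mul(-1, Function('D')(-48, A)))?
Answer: 3781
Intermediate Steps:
Function('D')(a, c) = Add(-12, Mul(6, a)) (Function('D')(a, c) = Mul(Add(-2, a), 6) = Add(-12, Mul(6, a)))
Add(3481, Mul(-1, Function('D')(-48, A))) = Add(3481, Mul(-1, Add(-12, Mul(6, -48)))) = Add(3481, Mul(-1, Add(-12, -288))) = Add(3481, Mul(-1, -300)) = Add(3481, 300) = 3781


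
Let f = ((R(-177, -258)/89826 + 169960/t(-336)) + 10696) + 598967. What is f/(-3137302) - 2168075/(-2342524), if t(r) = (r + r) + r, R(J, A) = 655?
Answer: 362053851157199561/495112281759192636 ≈ 0.73126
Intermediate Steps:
t(r) = 3*r (t(r) = 2*r + r = 3*r)
f = 82122665447/134739 (f = ((655/89826 + 169960/((3*(-336)))) + 10696) + 598967 = ((655*(1/89826) + 169960/(-1008)) + 10696) + 598967 = ((655/89826 + 169960*(-1/1008)) + 10696) + 598967 = ((655/89826 - 3035/18) + 10696) + 598967 = (-22717510/134739 + 10696) + 598967 = 1418450834/134739 + 598967 = 82122665447/134739 ≈ 6.0949e+5)
f/(-3137302) - 2168075/(-2342524) = (82122665447/134739)/(-3137302) - 2168075/(-2342524) = (82122665447/134739)*(-1/3137302) - 2168075*(-1/2342524) = -82122665447/422716934178 + 2168075/2342524 = 362053851157199561/495112281759192636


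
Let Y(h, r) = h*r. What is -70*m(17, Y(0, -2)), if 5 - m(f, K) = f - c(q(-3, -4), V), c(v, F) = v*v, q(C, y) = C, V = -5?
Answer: 210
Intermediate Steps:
c(v, F) = v²
m(f, K) = 14 - f (m(f, K) = 5 - (f - 1*(-3)²) = 5 - (f - 1*9) = 5 - (f - 9) = 5 - (-9 + f) = 5 + (9 - f) = 14 - f)
-70*m(17, Y(0, -2)) = -70*(14 - 1*17) = -70*(14 - 17) = -70*(-3) = 210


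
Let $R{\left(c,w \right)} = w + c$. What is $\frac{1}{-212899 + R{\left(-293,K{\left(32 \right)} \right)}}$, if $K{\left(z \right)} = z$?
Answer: $- \frac{1}{213160} \approx -4.6913 \cdot 10^{-6}$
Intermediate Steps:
$R{\left(c,w \right)} = c + w$
$\frac{1}{-212899 + R{\left(-293,K{\left(32 \right)} \right)}} = \frac{1}{-212899 + \left(-293 + 32\right)} = \frac{1}{-212899 - 261} = \frac{1}{-213160} = - \frac{1}{213160}$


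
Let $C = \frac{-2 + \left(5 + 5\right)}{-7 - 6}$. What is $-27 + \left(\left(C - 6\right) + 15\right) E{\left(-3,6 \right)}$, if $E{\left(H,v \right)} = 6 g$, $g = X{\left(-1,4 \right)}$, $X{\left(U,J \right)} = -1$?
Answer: $- \frac{1005}{13} \approx -77.308$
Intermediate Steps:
$g = -1$
$E{\left(H,v \right)} = -6$ ($E{\left(H,v \right)} = 6 \left(-1\right) = -6$)
$C = - \frac{8}{13}$ ($C = \frac{-2 + 10}{-13} = 8 \left(- \frac{1}{13}\right) = - \frac{8}{13} \approx -0.61539$)
$-27 + \left(\left(C - 6\right) + 15\right) E{\left(-3,6 \right)} = -27 + \left(\left(- \frac{8}{13} - 6\right) + 15\right) \left(-6\right) = -27 + \left(- \frac{86}{13} + 15\right) \left(-6\right) = -27 + \frac{109}{13} \left(-6\right) = -27 - \frac{654}{13} = - \frac{1005}{13}$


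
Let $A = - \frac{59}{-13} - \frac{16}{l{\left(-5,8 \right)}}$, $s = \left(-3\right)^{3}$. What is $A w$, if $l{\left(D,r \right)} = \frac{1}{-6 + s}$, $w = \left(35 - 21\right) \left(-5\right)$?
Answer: $- \frac{484610}{13} \approx -37278.0$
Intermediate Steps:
$w = -70$ ($w = 14 \left(-5\right) = -70$)
$s = -27$
$l{\left(D,r \right)} = - \frac{1}{33}$ ($l{\left(D,r \right)} = \frac{1}{-6 - 27} = \frac{1}{-33} = - \frac{1}{33}$)
$A = \frac{6923}{13}$ ($A = - \frac{59}{-13} - \frac{16}{- \frac{1}{33}} = \left(-59\right) \left(- \frac{1}{13}\right) - -528 = \frac{59}{13} + 528 = \frac{6923}{13} \approx 532.54$)
$A w = \frac{6923}{13} \left(-70\right) = - \frac{484610}{13}$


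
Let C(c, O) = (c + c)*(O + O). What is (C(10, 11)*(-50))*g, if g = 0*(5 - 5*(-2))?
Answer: 0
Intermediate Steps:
C(c, O) = 4*O*c (C(c, O) = (2*c)*(2*O) = 4*O*c)
g = 0 (g = 0*(5 + 10) = 0*15 = 0)
(C(10, 11)*(-50))*g = ((4*11*10)*(-50))*0 = (440*(-50))*0 = -22000*0 = 0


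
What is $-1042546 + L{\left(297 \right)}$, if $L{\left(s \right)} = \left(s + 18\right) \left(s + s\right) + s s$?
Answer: $-767227$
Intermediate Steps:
$L{\left(s \right)} = s^{2} + 2 s \left(18 + s\right)$ ($L{\left(s \right)} = \left(18 + s\right) 2 s + s^{2} = 2 s \left(18 + s\right) + s^{2} = s^{2} + 2 s \left(18 + s\right)$)
$-1042546 + L{\left(297 \right)} = -1042546 + 3 \cdot 297 \left(12 + 297\right) = -1042546 + 3 \cdot 297 \cdot 309 = -1042546 + 275319 = -767227$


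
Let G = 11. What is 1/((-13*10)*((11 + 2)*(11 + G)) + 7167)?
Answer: -1/30013 ≈ -3.3319e-5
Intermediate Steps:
1/((-13*10)*((11 + 2)*(11 + G)) + 7167) = 1/((-13*10)*((11 + 2)*(11 + 11)) + 7167) = 1/(-1690*22 + 7167) = 1/(-130*286 + 7167) = 1/(-37180 + 7167) = 1/(-30013) = -1/30013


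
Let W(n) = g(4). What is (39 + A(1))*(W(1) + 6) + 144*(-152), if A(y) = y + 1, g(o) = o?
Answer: -21478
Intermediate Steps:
W(n) = 4
A(y) = 1 + y
(39 + A(1))*(W(1) + 6) + 144*(-152) = (39 + (1 + 1))*(4 + 6) + 144*(-152) = (39 + 2)*10 - 21888 = 41*10 - 21888 = 410 - 21888 = -21478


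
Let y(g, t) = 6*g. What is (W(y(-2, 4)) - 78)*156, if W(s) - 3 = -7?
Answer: -12792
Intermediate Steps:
W(s) = -4 (W(s) = 3 - 7 = -4)
(W(y(-2, 4)) - 78)*156 = (-4 - 78)*156 = -82*156 = -12792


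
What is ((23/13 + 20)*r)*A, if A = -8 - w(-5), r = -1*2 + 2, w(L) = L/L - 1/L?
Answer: 0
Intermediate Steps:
w(L) = 1 - 1/L
r = 0 (r = -2 + 2 = 0)
A = -46/5 (A = -8 - (-1 - 5)/(-5) = -8 - (-1)*(-6)/5 = -8 - 1*6/5 = -8 - 6/5 = -46/5 ≈ -9.2000)
((23/13 + 20)*r)*A = ((23/13 + 20)*0)*(-46/5) = ((283/13)*0)*(-46/5) = 0*(-46/5) = 0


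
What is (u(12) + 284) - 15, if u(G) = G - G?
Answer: 269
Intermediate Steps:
u(G) = 0
(u(12) + 284) - 15 = (0 + 284) - 15 = 284 - 15 = 269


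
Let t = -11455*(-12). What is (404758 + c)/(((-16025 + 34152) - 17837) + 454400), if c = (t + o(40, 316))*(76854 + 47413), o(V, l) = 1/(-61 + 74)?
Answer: 17082156137/454690 ≈ 37569.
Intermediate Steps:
t = 137460
o(V, l) = 1/13
c = 17081751379 (c = (137460 + 1/13)*(76854 + 47413) = (1786981/13)*124267 = 17081751379)
(404758 + c)/(((-16025 + 34152) - 17837) + 454400) = (404758 + 17081751379)/(((-16025 + 34152) - 17837) + 454400) = 17082156137/((18127 - 17837) + 454400) = 17082156137/(290 + 454400) = 17082156137/454690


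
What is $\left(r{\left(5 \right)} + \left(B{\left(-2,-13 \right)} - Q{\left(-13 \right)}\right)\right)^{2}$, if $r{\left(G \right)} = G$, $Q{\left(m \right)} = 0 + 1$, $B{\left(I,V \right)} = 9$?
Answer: $169$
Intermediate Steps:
$Q{\left(m \right)} = 1$
$\left(r{\left(5 \right)} + \left(B{\left(-2,-13 \right)} - Q{\left(-13 \right)}\right)\right)^{2} = \left(5 + \left(9 - 1\right)\right)^{2} = \left(5 + 8\right)^{2} = 13^{2} = 169$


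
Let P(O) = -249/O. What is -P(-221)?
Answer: -249/221 ≈ -1.1267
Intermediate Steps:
-P(-221) = -(-249)/(-221) = -(-249)*(-1)/221 = -1*249/221 = -249/221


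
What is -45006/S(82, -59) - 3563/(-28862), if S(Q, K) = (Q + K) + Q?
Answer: -432863019/1010170 ≈ -428.50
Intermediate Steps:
S(Q, K) = K + 2*Q (S(Q, K) = (K + Q) + Q = K + 2*Q)
-45006/S(82, -59) - 3563/(-28862) = -45006/(-59 + 2*82) - 3563/(-28862) = -45006/(-59 + 164) - 3563*(-1/28862) = -45006/105 + 3563/28862 = -45006*1/105 + 3563/28862 = -15002/35 + 3563/28862 = -432863019/1010170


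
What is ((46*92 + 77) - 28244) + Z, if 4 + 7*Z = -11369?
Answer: -178918/7 ≈ -25560.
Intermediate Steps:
Z = -11373/7 (Z = -4/7 + (⅐)*(-11369) = -4/7 - 11369/7 = -11373/7 ≈ -1624.7)
((46*92 + 77) - 28244) + Z = ((46*92 + 77) - 28244) - 11373/7 = ((4232 + 77) - 28244) - 11373/7 = (4309 - 28244) - 11373/7 = -23935 - 11373/7 = -178918/7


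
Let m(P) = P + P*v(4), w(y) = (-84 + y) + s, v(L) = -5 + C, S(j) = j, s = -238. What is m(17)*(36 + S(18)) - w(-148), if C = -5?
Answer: -7792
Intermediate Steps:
v(L) = -10 (v(L) = -5 - 5 = -10)
w(y) = -322 + y (w(y) = (-84 + y) - 238 = -322 + y)
m(P) = -9*P (m(P) = P + P*(-10) = P - 10*P = -9*P)
m(17)*(36 + S(18)) - w(-148) = (-9*17)*(36 + 18) - (-322 - 148) = -153*54 - 1*(-470) = -8262 + 470 = -7792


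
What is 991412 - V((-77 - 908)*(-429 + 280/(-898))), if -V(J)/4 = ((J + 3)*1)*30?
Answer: 23229655828/449 ≈ 5.1736e+7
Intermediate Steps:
V(J) = -360 - 120*J (V(J) = -4*(J + 3)*1*30 = -4*(3 + J)*1*30 = -4*(3 + J)*30 = -4*(90 + 30*J) = -360 - 120*J)
991412 - V((-77 - 908)*(-429 + 280/(-898))) = 991412 - (-360 - 120*(-77 - 908)*(-429 + 280/(-898))) = 991412 - (-360 - (-118200)*(-429 + 280*(-1/898))) = 991412 - (-360 - (-118200)*(-429 - 140/449)) = 991412 - (-360 - (-118200)*(-192761)/449) = 991412 - (-360 - 120*189869585/449) = 991412 - (-360 - 22784350200/449) = 991412 - 1*(-22784511840/449) = 991412 + 22784511840/449 = 23229655828/449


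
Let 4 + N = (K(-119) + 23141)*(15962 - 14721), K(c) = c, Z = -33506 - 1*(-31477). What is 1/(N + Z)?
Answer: 1/28568269 ≈ 3.5004e-8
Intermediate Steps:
Z = -2029 (Z = -33506 + 31477 = -2029)
N = 28570298 (N = -4 + (-119 + 23141)*(15962 - 14721) = -4 + 23022*1241 = -4 + 28570302 = 28570298)
1/(N + Z) = 1/(28570298 - 2029) = 1/28568269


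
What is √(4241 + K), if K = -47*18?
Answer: √3395 ≈ 58.267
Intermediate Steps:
K = -846
√(4241 + K) = √(4241 - 846) = √3395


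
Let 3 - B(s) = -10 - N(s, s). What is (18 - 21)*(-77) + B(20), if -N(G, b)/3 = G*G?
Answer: -956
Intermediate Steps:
N(G, b) = -3*G² (N(G, b) = -3*G*G = -3*G²)
B(s) = 13 - 3*s² (B(s) = 3 - (-10 - (-3)*s²) = 3 - (-10 + 3*s²) = 3 + (10 - 3*s²) = 13 - 3*s²)
(18 - 21)*(-77) + B(20) = (18 - 21)*(-77) + (13 - 3*20²) = -3*(-77) + (13 - 3*400) = 231 + (13 - 1200) = 231 - 1187 = -956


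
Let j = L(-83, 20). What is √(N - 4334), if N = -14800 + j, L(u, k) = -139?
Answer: I*√19273 ≈ 138.83*I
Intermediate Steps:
j = -139
N = -14939 (N = -14800 - 139 = -14939)
√(N - 4334) = √(-14939 - 4334) = √(-19273) = I*√19273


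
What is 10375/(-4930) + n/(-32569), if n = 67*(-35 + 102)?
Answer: -72006829/32113034 ≈ -2.2423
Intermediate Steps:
n = 4489 (n = 67*67 = 4489)
10375/(-4930) + n/(-32569) = 10375/(-4930) + 4489/(-32569) = 10375*(-1/4930) + 4489*(-1/32569) = -2075/986 - 4489/32569 = -72006829/32113034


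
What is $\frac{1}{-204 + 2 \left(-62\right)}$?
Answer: $- \frac{1}{328} \approx -0.0030488$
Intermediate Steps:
$\frac{1}{-204 + 2 \left(-62\right)} = \frac{1}{-204 - 124} = \frac{1}{-328} = - \frac{1}{328}$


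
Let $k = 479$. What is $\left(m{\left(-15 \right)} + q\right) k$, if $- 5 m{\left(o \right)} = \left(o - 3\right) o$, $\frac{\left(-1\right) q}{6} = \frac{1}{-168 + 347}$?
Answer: $- \frac{4632888}{179} \approx -25882.0$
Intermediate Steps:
$q = - \frac{6}{179}$ ($q = - \frac{6}{-168 + 347} = - \frac{6}{179} \approx -0.03352$)
$m{\left(o \right)} = - \frac{o \left(-3 + o\right)}{5}$ ($m{\left(o \right)} = - \frac{\left(o - 3\right) o}{5} = - \frac{\left(-3 + o\right) o}{5} = - \frac{o \left(-3 + o\right)}{5}$)
$\left(m{\left(-15 \right)} + q\right) k = \left(\frac{1}{5} \left(-15\right) \left(3 - -15\right) - \frac{6}{179}\right) 479 = \left(\frac{1}{5} \left(-15\right) \left(3 + 15\right) - \frac{6}{179}\right) 479 = \left(\frac{1}{5} \left(-15\right) 18 - \frac{6}{179}\right) 479 = \left(-54 - \frac{6}{179}\right) 479 = \left(- \frac{9672}{179}\right) 479 = - \frac{4632888}{179}$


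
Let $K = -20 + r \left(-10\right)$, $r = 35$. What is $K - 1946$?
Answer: $-2316$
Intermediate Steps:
$K = -370$ ($K = -20 + 35 \left(-10\right) = -20 - 350 = -370$)
$K - 1946 = -370 - 1946 = -2316$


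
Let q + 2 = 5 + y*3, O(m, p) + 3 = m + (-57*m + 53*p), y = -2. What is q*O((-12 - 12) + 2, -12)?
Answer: -1779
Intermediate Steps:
O(m, p) = -3 - 56*m + 53*p (O(m, p) = -3 + (m + (-57*m + 53*p)) = -3 + (-56*m + 53*p) = -3 - 56*m + 53*p)
q = -3 (q = -2 + (5 - 2*3) = -2 + (5 - 6) = -2 - 1 = -3)
q*O((-12 - 12) + 2, -12) = -3*(-3 - 56*((-12 - 12) + 2) + 53*(-12)) = -3*(-3 - 56*(-24 + 2) - 636) = -3*(-3 - 56*(-22) - 636) = -3*(-3 + 1232 - 636) = -3*593 = -1779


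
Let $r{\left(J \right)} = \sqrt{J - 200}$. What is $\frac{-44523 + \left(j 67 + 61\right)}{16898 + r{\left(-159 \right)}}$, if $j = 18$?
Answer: $- \frac{730939888}{285542763} + \frac{43256 i \sqrt{359}}{285542763} \approx -2.5598 + 0.0028703 i$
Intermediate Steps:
$r{\left(J \right)} = \sqrt{-200 + J}$
$\frac{-44523 + \left(j 67 + 61\right)}{16898 + r{\left(-159 \right)}} = \frac{-44523 + \left(18 \cdot 67 + 61\right)}{16898 + \sqrt{-200 - 159}} = \frac{-44523 + \left(1206 + 61\right)}{16898 + \sqrt{-359}} = \frac{-44523 + 1267}{16898 + i \sqrt{359}} = - \frac{43256}{16898 + i \sqrt{359}}$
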